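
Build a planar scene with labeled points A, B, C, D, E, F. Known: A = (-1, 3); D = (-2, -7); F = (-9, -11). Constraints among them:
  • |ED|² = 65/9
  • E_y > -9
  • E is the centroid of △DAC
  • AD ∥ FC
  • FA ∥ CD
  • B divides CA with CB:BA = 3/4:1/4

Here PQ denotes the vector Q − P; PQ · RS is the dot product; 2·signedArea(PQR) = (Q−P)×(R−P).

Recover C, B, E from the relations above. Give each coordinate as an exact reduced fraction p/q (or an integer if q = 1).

B = (-13/4, -3)
C = (-10, -21)
E = (-13/3, -25/3)

1. C_x = -10  [FA ∥ CD ∩ AD ∥ FC]
2. C_y = -21  [FA ∥ CD ∩ AD ∥ FC]
   → C = (-10, -21)
3. B_x = -13/4  [B divides CA with CB:BA = 3/4:1/4]
4. B_y = -3  [B divides CA with CB:BA = 3/4:1/4]
   → B = (-13/4, -3)
5. E_x = -13/3  [E is the centroid of △DAC]
6. E_y = -25/3  [E is the centroid of △DAC]
   → E = (-13/3, -25/3)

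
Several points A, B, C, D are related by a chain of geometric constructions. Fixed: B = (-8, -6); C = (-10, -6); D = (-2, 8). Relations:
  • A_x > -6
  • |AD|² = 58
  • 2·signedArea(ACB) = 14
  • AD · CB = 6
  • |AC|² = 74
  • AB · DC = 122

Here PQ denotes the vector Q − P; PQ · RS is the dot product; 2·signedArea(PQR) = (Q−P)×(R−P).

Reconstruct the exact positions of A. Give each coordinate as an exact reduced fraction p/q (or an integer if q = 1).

1. A_x = -5  [AD · CB = 6 ∩ 2·signedArea(ACB) = 14]
2. A_y = 1  [AD · CB = 6 ∩ 2·signedArea(ACB) = 14]
   → A = (-5, 1)

A = (-5, 1)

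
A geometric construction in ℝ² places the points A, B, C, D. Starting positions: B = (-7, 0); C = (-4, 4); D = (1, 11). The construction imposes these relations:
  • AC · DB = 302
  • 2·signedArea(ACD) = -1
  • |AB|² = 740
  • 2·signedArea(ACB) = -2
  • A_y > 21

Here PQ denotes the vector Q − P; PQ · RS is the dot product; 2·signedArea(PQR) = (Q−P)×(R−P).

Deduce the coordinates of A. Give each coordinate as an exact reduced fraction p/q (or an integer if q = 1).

A = (9, 22)

1. A_x = 9  [2·signedArea(ACB) = -2 ∩ 2·signedArea(ACD) = -1]
2. A_y = 22  [2·signedArea(ACB) = -2 ∩ 2·signedArea(ACD) = -1]
   → A = (9, 22)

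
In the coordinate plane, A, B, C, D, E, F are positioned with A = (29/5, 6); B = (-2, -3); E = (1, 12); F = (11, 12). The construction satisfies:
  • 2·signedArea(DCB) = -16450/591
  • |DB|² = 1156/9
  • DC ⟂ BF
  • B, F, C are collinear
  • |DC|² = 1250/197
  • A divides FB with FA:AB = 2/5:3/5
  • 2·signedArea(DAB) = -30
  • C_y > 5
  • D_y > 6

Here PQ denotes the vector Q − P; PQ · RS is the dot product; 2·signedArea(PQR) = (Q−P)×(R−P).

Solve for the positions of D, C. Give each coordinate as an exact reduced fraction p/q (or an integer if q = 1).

C = (3095/591, 1054/197)
D = (10/3, 7)

1. D_x = 10/3  [line 9·x + -39/5·y + 123/5 = 0 ∩ |DB|² = 1156/9]
2. D_y = 7  [line 9·x + -39/5·y + 123/5 = 0 ∩ |DB|² = 1156/9]
   → D = (10/3, 7)
3. C_x = 3095/591  [B, F, C are collinear ∩ DC ⟂ BF]
4. C_y = 1054/197  [B, F, C are collinear ∩ DC ⟂ BF]
   → C = (3095/591, 1054/197)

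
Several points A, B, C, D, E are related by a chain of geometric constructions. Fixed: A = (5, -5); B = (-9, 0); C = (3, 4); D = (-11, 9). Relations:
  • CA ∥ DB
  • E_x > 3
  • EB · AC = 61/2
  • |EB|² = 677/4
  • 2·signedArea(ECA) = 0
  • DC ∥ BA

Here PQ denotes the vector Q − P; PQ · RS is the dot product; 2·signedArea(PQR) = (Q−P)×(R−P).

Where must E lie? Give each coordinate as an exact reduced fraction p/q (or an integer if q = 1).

1. E_x = 4  [2·signedArea(ECA) = 0 ∩ EB · AC = 61/2]
2. E_y = -1/2  [2·signedArea(ECA) = 0 ∩ EB · AC = 61/2]
   → E = (4, -1/2)

E = (4, -1/2)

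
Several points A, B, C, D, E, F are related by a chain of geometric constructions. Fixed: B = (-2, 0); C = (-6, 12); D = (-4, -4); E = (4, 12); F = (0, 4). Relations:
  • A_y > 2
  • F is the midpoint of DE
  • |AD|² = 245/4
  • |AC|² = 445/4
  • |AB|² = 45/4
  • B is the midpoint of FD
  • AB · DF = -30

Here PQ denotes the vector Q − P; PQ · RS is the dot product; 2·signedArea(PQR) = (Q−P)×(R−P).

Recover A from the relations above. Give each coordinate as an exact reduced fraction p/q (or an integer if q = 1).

A = (-1/2, 3)

1. A_x = -1/2  [line -4·x + -8·y + 22 = 0 ∩ |AD|² = 245/4]
2. A_y = 3  [line -4·x + -8·y + 22 = 0 ∩ |AD|² = 245/4]
   → A = (-1/2, 3)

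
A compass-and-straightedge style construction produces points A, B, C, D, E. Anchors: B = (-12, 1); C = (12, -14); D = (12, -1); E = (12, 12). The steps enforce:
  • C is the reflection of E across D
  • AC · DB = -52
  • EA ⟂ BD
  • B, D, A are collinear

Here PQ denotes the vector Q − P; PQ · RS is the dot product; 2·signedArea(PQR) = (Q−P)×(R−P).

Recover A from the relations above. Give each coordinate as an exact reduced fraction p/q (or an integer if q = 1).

A = (1584/145, -132/145)

1. A_x = 1584/145  [B, D, A are collinear ∩ EA ⟂ BD]
2. A_y = -132/145  [B, D, A are collinear ∩ EA ⟂ BD]
   → A = (1584/145, -132/145)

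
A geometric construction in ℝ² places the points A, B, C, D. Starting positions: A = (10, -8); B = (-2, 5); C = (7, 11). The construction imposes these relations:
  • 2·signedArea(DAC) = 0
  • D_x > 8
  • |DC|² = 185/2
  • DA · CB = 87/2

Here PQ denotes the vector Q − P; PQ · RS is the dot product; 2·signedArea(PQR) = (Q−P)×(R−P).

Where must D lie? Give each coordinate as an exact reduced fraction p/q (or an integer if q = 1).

D = (17/2, 3/2)

1. D_x = 17/2  [2·signedArea(DAC) = 0 ∩ DA · CB = 87/2]
2. D_y = 3/2  [2·signedArea(DAC) = 0 ∩ DA · CB = 87/2]
   → D = (17/2, 3/2)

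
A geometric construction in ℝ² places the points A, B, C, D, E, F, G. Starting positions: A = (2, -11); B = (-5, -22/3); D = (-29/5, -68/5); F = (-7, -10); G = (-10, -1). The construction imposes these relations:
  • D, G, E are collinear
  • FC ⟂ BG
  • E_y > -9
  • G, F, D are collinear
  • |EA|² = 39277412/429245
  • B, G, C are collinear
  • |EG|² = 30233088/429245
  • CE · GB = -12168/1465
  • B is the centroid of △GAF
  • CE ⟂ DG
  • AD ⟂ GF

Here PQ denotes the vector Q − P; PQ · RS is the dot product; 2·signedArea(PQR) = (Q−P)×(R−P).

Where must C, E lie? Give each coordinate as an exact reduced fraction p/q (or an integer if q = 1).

C = (-1310/293, -2345/293)
E = (-10762/1465, -13129/1465)

1. C_x = -1310/293  [B, G, C are collinear ∩ FC ⟂ BG]
2. C_y = -2345/293  [B, G, C are collinear ∩ FC ⟂ BG]
   → C = (-1310/293, -2345/293)
3. E_x = -10762/1465  [D, G, E are collinear ∩ CE ⟂ DG]
4. E_y = -13129/1465  [D, G, E are collinear ∩ CE ⟂ DG]
   → E = (-10762/1465, -13129/1465)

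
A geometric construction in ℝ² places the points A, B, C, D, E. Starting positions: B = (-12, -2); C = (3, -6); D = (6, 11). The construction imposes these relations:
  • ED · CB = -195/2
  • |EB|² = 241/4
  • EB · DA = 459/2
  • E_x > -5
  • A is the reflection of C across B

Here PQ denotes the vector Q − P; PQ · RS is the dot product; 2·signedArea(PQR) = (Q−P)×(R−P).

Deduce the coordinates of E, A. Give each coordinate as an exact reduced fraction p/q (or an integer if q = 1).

A = (-27, 2)
E = (-9/2, -4)

1. E_x = -9/2  [line 15·x + -4·y + 103/2 = 0 ∩ |EB|² = 241/4]
2. E_y = -4  [line 15·x + -4·y + 103/2 = 0 ∩ |EB|² = 241/4]
   → E = (-9/2, -4)
3. A_x = -27  [EB · DA = 459/2 ∩ A is the reflection of C across B]
4. A_y = 2  [EB · DA = 459/2 ∩ A is the reflection of C across B]
   → A = (-27, 2)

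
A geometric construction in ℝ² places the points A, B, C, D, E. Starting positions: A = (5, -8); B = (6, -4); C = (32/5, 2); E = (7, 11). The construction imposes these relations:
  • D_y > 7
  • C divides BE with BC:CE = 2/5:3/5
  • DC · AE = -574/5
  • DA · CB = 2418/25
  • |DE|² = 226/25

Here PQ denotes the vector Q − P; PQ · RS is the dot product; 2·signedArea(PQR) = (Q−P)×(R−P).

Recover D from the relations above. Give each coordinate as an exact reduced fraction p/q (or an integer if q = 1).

1. D_x = 34/5  [DA · CB = 2418/25 ∩ DC · AE = -574/5]
2. D_y = 8  [DA · CB = 2418/25 ∩ DC · AE = -574/5]
   → D = (34/5, 8)

D = (34/5, 8)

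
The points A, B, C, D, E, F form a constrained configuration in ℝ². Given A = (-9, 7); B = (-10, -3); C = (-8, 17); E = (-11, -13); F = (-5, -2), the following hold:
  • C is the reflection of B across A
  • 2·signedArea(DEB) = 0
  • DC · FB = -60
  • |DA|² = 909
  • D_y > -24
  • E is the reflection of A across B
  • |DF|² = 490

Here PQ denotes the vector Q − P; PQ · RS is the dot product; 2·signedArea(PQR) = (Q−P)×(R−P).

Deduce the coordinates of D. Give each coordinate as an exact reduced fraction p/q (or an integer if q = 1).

1. D_x = -12  [2·signedArea(DEB) = 0 ∩ DC · FB = -60]
2. D_y = -23  [2·signedArea(DEB) = 0 ∩ DC · FB = -60]
   → D = (-12, -23)

D = (-12, -23)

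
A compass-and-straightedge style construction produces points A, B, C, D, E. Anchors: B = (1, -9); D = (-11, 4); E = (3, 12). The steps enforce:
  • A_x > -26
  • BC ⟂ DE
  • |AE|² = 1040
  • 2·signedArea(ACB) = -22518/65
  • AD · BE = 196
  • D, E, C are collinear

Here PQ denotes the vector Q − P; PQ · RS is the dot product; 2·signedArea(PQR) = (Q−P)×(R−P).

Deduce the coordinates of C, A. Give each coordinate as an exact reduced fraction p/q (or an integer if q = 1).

1. C_x = -491/65  [D, E, C are collinear ∩ BC ⟂ DE]
2. C_y = 388/65  [D, E, C are collinear ∩ BC ⟂ DE]
   → C = (-491/65, 388/65)
3. A_x = -25  [2·signedArea(ACB) = -22518/65 ∩ AD · BE = 196]
4. A_y = -4  [2·signedArea(ACB) = -22518/65 ∩ AD · BE = 196]
   → A = (-25, -4)

A = (-25, -4)
C = (-491/65, 388/65)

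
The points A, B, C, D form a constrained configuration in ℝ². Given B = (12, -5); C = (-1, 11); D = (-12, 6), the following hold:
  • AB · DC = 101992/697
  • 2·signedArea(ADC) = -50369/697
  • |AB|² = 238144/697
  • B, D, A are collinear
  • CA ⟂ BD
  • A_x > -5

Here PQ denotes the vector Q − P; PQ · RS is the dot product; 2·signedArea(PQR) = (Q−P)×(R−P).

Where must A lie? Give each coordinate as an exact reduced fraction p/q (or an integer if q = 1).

1. A_x = -3348/697  [B, D, A are collinear ∩ CA ⟂ BD]
2. A_y = 1883/697  [B, D, A are collinear ∩ CA ⟂ BD]
   → A = (-3348/697, 1883/697)

A = (-3348/697, 1883/697)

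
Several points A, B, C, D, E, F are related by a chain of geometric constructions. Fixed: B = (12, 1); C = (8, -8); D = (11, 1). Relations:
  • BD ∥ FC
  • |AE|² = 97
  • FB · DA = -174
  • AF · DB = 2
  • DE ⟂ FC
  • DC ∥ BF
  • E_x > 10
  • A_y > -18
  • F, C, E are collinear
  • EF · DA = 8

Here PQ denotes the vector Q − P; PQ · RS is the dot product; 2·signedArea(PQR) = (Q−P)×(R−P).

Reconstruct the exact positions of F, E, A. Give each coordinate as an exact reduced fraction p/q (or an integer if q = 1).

A = (7, -17)
E = (11, -8)
F = (9, -8)

1. F_x = 9  [BD ∥ FC ∩ DC ∥ BF]
2. F_y = -8  [BD ∥ FC ∩ DC ∥ BF]
   → F = (9, -8)
3. E_x = 11  [F, C, E are collinear ∩ DE ⟂ FC]
4. E_y = -8  [F, C, E are collinear ∩ DE ⟂ FC]
   → E = (11, -8)
5. A_x = 7  [AF · DB = 2 ∩ FB · DA = -174]
6. A_y = -17  [AF · DB = 2 ∩ FB · DA = -174]
   → A = (7, -17)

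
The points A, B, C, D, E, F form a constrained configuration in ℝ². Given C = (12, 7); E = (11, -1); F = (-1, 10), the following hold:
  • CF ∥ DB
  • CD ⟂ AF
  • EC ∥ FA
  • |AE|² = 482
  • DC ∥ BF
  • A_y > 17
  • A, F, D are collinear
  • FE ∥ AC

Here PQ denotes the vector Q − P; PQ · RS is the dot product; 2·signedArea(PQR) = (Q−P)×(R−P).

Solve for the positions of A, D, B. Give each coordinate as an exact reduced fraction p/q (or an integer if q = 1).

A = (0, 18)
B = (-921/65, 757/65)
D = (-76/65, 562/65)

1. A_x = 0  [FE ∥ AC ∩ EC ∥ FA]
2. A_y = 18  [FE ∥ AC ∩ EC ∥ FA]
   → A = (0, 18)
3. D_x = -76/65  [A, F, D are collinear ∩ CD ⟂ AF]
4. D_y = 562/65  [A, F, D are collinear ∩ CD ⟂ AF]
   → D = (-76/65, 562/65)
5. B_x = -921/65  [DC ∥ BF ∩ CF ∥ DB]
6. B_y = 757/65  [DC ∥ BF ∩ CF ∥ DB]
   → B = (-921/65, 757/65)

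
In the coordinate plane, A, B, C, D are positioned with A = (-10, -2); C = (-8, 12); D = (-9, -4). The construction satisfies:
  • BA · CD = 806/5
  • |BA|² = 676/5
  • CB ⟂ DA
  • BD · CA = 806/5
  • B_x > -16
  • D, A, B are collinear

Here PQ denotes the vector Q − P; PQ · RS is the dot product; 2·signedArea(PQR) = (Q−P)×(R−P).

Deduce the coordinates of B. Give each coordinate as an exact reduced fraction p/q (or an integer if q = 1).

B = (-76/5, 42/5)

1. B_x = -76/5  [D, A, B are collinear ∩ CB ⟂ DA]
2. B_y = 42/5  [D, A, B are collinear ∩ CB ⟂ DA]
   → B = (-76/5, 42/5)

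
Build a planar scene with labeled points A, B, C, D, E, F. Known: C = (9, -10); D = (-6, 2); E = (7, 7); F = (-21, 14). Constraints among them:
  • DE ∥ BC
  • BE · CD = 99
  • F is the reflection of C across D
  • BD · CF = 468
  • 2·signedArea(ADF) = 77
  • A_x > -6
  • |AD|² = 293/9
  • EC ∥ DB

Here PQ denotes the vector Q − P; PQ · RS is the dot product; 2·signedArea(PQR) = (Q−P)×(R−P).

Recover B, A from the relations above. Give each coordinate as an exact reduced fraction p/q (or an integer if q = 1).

1. B_x = -4  [DE ∥ BC ∩ EC ∥ DB]
2. B_y = -15  [DE ∥ BC ∩ EC ∥ DB]
   → B = (-4, -15)
3. A_x = -16/3  [line -12·x + -15·y + -119 = 0 ∩ |AD|² = 293/9]
4. A_y = -11/3  [line -12·x + -15·y + -119 = 0 ∩ |AD|² = 293/9]
   → A = (-16/3, -11/3)

A = (-16/3, -11/3)
B = (-4, -15)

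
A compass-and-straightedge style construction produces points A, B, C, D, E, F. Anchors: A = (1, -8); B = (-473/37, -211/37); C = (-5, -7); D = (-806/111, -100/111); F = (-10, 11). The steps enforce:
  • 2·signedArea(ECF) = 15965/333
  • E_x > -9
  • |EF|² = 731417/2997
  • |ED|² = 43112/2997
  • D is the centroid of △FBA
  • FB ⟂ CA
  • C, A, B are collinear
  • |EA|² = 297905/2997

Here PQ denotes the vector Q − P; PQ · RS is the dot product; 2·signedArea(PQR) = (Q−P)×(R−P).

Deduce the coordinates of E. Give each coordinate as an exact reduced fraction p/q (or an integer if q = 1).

1. E_x = -2780/333  [line -18·x + -5·y + -57590/333 = 0 ∩ |EF|² = 731417/2997]
2. E_y = -1510/333  [line -18·x + -5·y + -57590/333 = 0 ∩ |EF|² = 731417/2997]
   → E = (-2780/333, -1510/333)

E = (-2780/333, -1510/333)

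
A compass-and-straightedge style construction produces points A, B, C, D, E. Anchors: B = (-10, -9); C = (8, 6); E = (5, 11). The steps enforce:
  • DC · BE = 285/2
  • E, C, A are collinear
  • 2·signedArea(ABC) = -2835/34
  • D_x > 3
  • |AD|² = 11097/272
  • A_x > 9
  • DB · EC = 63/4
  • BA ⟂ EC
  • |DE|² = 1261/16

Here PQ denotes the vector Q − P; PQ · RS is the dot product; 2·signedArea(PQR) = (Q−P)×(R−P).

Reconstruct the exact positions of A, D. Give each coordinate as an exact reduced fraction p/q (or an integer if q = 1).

1. A_x = 335/34  [E, C, A are collinear ∩ BA ⟂ EC]
2. A_y = 99/34  [E, C, A are collinear ∩ BA ⟂ EC]
   → A = (335/34, 99/34)
3. D_x = 7/2  [DC · BE = 285/2 ∩ DB · EC = 63/4]
4. D_y = 9/4  [DC · BE = 285/2 ∩ DB · EC = 63/4]
   → D = (7/2, 9/4)

A = (335/34, 99/34)
D = (7/2, 9/4)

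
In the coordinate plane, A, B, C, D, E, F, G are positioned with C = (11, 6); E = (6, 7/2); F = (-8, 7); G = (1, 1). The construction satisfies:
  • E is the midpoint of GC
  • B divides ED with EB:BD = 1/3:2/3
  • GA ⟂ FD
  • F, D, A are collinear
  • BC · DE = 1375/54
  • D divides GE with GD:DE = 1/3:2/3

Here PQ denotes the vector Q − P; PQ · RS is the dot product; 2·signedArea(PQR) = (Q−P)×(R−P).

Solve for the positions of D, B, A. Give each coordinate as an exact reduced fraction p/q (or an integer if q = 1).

A = (8312/5057, 11777/5057)
B = (44/9, 53/18)
D = (8/3, 11/6)

1. D_x = 8/3  [D divides GE with GD:DE = 1/3:2/3]
2. D_y = 11/6  [D divides GE with GD:DE = 1/3:2/3]
   → D = (8/3, 11/6)
3. B_x = 44/9  [B divides ED with EB:BD = 1/3:2/3]
4. B_y = 53/18  [B divides ED with EB:BD = 1/3:2/3]
   → B = (44/9, 53/18)
5. A_x = 8312/5057  [F, D, A are collinear ∩ GA ⟂ FD]
6. A_y = 11777/5057  [F, D, A are collinear ∩ GA ⟂ FD]
   → A = (8312/5057, 11777/5057)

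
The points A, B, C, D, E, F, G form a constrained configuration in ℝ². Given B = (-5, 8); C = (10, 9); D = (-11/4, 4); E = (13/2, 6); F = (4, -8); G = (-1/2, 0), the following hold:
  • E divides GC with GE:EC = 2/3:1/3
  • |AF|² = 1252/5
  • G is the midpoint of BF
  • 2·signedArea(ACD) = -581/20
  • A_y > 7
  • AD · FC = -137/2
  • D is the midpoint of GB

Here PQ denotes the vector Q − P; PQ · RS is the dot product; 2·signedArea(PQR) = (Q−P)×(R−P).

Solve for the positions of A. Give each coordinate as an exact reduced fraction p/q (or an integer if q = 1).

1. A_x = -2/5  [AD · FC = -137/2 ∩ 2·signedArea(ACD) = -581/20]
2. A_y = 36/5  [AD · FC = -137/2 ∩ 2·signedArea(ACD) = -581/20]
   → A = (-2/5, 36/5)

A = (-2/5, 36/5)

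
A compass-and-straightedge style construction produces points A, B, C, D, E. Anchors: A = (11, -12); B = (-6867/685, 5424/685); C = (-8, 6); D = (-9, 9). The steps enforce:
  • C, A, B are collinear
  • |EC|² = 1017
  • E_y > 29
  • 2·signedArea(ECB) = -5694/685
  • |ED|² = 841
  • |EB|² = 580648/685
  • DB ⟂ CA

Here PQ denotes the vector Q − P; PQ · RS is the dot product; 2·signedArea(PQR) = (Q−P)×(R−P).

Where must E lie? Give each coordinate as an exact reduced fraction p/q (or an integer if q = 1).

1. E_x = -29  [line -1314/685·x + -1387/685·y + 3504/685 = 0 ∩ |ED|² = 841]
2. E_y = 30  [line -1314/685·x + -1387/685·y + 3504/685 = 0 ∩ |ED|² = 841]
   → E = (-29, 30)

E = (-29, 30)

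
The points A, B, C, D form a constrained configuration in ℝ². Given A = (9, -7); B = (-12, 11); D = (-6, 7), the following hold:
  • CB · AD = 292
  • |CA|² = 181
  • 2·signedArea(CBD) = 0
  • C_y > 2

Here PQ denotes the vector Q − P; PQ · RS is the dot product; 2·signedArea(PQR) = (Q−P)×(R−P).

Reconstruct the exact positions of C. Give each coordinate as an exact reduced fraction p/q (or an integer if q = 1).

1. C_x = 0  [2·signedArea(CBD) = 0 ∩ CB · AD = 292]
2. C_y = 3  [2·signedArea(CBD) = 0 ∩ CB · AD = 292]
   → C = (0, 3)

C = (0, 3)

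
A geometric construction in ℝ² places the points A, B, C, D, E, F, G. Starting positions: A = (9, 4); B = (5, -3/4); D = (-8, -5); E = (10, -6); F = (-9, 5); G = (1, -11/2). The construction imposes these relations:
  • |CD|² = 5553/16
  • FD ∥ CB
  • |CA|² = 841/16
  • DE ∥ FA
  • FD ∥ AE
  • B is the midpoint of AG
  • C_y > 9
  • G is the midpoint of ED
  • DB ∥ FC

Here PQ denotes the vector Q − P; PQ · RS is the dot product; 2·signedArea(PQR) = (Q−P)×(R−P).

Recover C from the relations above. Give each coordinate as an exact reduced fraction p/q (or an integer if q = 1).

C = (4, 37/4)

1. C_x = 4  [FD ∥ CB ∩ DB ∥ FC]
2. C_y = 37/4  [FD ∥ CB ∩ DB ∥ FC]
   → C = (4, 37/4)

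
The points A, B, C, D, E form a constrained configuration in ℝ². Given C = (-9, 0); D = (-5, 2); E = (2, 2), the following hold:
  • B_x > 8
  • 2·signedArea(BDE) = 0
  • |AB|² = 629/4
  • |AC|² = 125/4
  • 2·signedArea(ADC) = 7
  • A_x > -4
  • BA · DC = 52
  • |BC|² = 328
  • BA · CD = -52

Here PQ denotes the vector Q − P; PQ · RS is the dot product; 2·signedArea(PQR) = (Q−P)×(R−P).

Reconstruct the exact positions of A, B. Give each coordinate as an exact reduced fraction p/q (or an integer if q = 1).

A = (-7/2, 1)
B = (9, 2)

1. A_x = -7/2  [line 2·x + -4·y + 11 = 0 ∩ |AC|² = 125/4]
2. A_y = 1  [line 2·x + -4·y + 11 = 0 ∩ |AC|² = 125/4]
   → A = (-7/2, 1)
3. B_x = 9  [2·signedArea(BDE) = 0 ∩ BA · DC = 52]
4. B_y = 2  [2·signedArea(BDE) = 0 ∩ BA · DC = 52]
   → B = (9, 2)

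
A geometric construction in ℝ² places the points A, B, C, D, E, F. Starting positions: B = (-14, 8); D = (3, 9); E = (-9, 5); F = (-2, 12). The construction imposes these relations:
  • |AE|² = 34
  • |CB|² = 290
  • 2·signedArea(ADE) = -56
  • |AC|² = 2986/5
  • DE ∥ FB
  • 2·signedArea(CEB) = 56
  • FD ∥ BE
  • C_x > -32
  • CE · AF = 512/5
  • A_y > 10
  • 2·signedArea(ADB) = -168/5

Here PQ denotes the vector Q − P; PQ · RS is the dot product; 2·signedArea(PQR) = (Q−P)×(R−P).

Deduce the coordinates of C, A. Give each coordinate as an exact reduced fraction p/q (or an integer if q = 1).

A = (-34/5, 52/5)
C = (-31, 7)

1. A_x = -34/5  [2·signedArea(ADE) = -56 ∩ 2·signedArea(ADB) = -168/5]
2. A_y = 52/5  [2·signedArea(ADE) = -56 ∩ 2·signedArea(ADB) = -168/5]
   → A = (-34/5, 52/5)
3. C_x = -31  [CE · AF = 512/5 ∩ 2·signedArea(CEB) = 56]
4. C_y = 7  [CE · AF = 512/5 ∩ 2·signedArea(CEB) = 56]
   → C = (-31, 7)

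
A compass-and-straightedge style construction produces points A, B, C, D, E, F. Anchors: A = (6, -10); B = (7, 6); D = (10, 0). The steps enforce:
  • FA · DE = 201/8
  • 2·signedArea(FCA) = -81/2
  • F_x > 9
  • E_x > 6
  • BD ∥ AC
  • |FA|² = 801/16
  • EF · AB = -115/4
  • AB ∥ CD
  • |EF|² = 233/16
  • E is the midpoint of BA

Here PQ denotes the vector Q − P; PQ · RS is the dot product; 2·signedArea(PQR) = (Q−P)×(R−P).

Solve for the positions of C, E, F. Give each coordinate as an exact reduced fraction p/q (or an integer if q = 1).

C = (9, -16)
E = (13/2, -2)
F = (39/4, -4)

1. C_x = 9  [AB ∥ CD ∩ BD ∥ AC]
2. C_y = -16  [AB ∥ CD ∩ BD ∥ AC]
   → C = (9, -16)
3. E_x = 13/2  [E is the midpoint of BA]
4. E_y = -2  [E is the midpoint of BA]
   → E = (13/2, -2)
5. F_x = 39/4  [FA · DE = 201/8 ∩ EF · AB = -115/4]
6. F_y = -4  [FA · DE = 201/8 ∩ EF · AB = -115/4]
   → F = (39/4, -4)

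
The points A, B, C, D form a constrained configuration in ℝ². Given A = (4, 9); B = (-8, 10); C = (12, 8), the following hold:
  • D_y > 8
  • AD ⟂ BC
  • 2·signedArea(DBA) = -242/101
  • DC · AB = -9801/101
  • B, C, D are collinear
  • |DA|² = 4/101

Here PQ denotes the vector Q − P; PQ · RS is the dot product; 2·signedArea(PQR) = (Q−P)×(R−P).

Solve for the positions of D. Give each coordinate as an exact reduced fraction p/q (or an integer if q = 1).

1. D_x = 402/101  [B, C, D are collinear ∩ AD ⟂ BC]
2. D_y = 889/101  [B, C, D are collinear ∩ AD ⟂ BC]
   → D = (402/101, 889/101)

D = (402/101, 889/101)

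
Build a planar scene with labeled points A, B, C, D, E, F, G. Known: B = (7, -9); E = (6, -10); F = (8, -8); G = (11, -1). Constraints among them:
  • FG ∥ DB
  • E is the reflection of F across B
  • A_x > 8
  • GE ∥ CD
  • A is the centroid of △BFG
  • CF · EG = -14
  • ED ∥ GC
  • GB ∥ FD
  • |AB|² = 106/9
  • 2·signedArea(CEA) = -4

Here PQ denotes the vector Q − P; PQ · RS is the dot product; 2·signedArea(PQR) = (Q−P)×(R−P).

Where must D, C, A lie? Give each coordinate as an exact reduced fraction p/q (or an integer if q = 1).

1. D_x = 4  [FG ∥ DB ∩ GB ∥ FD]
2. D_y = -16  [FG ∥ DB ∩ GB ∥ FD]
   → D = (4, -16)
3. C_x = 9  [GE ∥ CD ∩ ED ∥ GC]
4. C_y = -7  [GE ∥ CD ∩ ED ∥ GC]
   → C = (9, -7)
5. A_x = 26/3  [A is the centroid of △BFG]
6. A_y = -6  [A is the centroid of △BFG]
   → A = (26/3, -6)

A = (26/3, -6)
C = (9, -7)
D = (4, -16)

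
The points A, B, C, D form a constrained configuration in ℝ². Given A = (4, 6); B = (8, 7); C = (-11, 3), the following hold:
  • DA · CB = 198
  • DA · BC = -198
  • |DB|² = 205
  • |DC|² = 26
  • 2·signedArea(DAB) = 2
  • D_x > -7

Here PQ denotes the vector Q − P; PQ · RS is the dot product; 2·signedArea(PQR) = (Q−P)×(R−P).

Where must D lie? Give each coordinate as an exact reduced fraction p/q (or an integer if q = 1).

1. D_x = -6  [DA · BC = -198 ∩ 2·signedArea(DAB) = 2]
2. D_y = 4  [DA · BC = -198 ∩ 2·signedArea(DAB) = 2]
   → D = (-6, 4)

D = (-6, 4)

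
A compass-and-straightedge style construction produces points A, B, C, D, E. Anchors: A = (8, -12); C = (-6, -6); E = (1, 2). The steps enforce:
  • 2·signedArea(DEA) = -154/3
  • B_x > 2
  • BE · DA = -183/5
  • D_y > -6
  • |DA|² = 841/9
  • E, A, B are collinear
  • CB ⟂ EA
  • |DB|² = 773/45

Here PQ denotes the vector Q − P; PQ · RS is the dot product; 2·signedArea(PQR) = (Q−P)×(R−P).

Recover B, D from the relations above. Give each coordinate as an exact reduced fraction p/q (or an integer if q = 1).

1. B_x = 14/5  [E, A, B are collinear ∩ CB ⟂ EA]
2. B_y = -8/5  [E, A, B are collinear ∩ CB ⟂ EA]
   → B = (14/5, -8/5)
3. D_x = 1  [2·signedArea(DEA) = -154/3 ∩ BE · DA = -183/5]
4. D_y = -16/3  [2·signedArea(DEA) = -154/3 ∩ BE · DA = -183/5]
   → D = (1, -16/3)

B = (14/5, -8/5)
D = (1, -16/3)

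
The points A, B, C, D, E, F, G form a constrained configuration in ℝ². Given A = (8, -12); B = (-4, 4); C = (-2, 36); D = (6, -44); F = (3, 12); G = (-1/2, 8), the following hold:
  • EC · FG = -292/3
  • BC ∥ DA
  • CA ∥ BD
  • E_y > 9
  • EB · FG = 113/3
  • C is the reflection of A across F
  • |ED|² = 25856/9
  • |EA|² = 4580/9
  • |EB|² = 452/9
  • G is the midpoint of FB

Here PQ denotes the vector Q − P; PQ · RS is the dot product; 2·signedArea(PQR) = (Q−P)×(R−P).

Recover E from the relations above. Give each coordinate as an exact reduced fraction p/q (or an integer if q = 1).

1. E_x = 2/3  [line 7/2·x + 4·y + -119/3 = 0 ∩ |EA|² = 4580/9]
2. E_y = 28/3  [line 7/2·x + 4·y + -119/3 = 0 ∩ |EA|² = 4580/9]
   → E = (2/3, 28/3)

E = (2/3, 28/3)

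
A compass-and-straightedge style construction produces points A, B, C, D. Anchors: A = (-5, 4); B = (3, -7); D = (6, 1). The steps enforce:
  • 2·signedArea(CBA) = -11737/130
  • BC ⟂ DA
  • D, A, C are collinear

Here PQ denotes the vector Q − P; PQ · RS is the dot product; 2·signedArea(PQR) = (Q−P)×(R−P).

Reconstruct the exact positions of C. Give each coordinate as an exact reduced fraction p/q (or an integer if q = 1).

C = (681/130, 157/130)

1. C_x = 681/130  [D, A, C are collinear ∩ BC ⟂ DA]
2. C_y = 157/130  [D, A, C are collinear ∩ BC ⟂ DA]
   → C = (681/130, 157/130)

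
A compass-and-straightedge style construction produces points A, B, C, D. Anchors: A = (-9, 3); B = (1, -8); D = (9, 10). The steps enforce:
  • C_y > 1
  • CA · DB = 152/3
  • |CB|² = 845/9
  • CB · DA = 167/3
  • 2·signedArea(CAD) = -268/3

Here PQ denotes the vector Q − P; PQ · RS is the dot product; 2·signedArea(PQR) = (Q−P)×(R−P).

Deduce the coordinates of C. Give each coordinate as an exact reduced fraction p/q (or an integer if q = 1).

1. C_x = 1/3  [CA · DB = 152/3 ∩ 2·signedArea(CAD) = -268/3]
2. C_y = 5/3  [CA · DB = 152/3 ∩ 2·signedArea(CAD) = -268/3]
   → C = (1/3, 5/3)

C = (1/3, 5/3)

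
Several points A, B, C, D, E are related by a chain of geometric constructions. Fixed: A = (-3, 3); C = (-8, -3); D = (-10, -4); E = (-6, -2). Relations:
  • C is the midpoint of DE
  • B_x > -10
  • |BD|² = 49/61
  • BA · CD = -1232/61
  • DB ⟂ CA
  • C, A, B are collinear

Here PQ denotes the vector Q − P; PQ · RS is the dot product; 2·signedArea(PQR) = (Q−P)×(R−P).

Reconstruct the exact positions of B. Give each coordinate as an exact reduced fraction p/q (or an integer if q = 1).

1. B_x = -568/61  [C, A, B are collinear ∩ DB ⟂ CA]
2. B_y = -279/61  [C, A, B are collinear ∩ DB ⟂ CA]
   → B = (-568/61, -279/61)

B = (-568/61, -279/61)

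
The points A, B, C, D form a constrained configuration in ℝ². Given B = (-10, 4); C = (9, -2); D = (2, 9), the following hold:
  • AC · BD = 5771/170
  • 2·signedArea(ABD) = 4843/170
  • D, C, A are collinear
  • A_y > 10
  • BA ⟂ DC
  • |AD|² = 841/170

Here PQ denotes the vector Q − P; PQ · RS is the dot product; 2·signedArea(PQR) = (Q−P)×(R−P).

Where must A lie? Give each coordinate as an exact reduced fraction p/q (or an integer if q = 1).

1. A_x = 137/170  [D, C, A are collinear ∩ BA ⟂ DC]
2. A_y = 1849/170  [D, C, A are collinear ∩ BA ⟂ DC]
   → A = (137/170, 1849/170)

A = (137/170, 1849/170)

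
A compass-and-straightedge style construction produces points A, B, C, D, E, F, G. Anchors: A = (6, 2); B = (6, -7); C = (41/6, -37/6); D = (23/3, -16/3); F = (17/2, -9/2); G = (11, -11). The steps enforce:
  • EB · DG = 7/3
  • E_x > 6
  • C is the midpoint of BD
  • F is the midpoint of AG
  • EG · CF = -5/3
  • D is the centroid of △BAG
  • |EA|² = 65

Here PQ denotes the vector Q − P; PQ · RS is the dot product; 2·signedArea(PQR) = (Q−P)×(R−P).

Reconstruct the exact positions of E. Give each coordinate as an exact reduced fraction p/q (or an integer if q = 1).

E = (7, -6)

1. E_x = 7  [EB · DG = 7/3 ∩ EG · CF = -5/3]
2. E_y = -6  [EB · DG = 7/3 ∩ EG · CF = -5/3]
   → E = (7, -6)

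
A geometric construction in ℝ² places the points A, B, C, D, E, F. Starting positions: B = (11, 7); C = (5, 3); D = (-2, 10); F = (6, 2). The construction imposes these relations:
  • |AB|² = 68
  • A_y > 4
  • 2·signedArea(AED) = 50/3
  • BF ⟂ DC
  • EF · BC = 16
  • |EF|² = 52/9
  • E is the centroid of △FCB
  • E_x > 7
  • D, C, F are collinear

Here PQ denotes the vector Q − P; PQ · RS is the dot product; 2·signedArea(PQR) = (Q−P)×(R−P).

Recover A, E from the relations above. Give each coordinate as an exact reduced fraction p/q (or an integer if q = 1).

1. E_x = 22/3  [E is the centroid of △FCB]
2. E_y = 4  [E is the centroid of △FCB]
   → E = (22/3, 4)
3. A_x = 3  [line -6·x + -28/3·y + 194/3 = 0 ∩ |AB|² = 68]
4. A_y = 5  [line -6·x + -28/3·y + 194/3 = 0 ∩ |AB|² = 68]
   → A = (3, 5)

A = (3, 5)
E = (22/3, 4)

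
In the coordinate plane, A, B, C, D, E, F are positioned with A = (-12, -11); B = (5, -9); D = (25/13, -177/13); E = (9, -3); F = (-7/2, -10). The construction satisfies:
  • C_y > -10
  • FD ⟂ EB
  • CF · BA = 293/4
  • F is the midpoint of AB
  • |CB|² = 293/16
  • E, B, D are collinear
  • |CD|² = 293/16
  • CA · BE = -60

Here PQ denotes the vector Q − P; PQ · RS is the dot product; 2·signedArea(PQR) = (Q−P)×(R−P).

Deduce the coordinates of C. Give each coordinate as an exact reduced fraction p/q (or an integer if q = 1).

1. C_x = 3/4  [CF · BA = 293/4 ∩ CA · BE = -60]
2. C_y = -19/2  [CF · BA = 293/4 ∩ CA · BE = -60]
   → C = (3/4, -19/2)

C = (3/4, -19/2)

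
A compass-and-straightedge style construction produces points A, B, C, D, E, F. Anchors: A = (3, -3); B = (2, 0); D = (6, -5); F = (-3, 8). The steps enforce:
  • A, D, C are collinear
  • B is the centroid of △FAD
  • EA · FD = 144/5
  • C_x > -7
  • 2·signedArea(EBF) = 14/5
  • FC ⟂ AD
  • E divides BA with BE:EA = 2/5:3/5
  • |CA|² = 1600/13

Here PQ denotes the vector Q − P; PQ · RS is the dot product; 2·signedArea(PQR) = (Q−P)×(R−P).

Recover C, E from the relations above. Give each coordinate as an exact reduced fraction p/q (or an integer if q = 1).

1. C_x = -81/13  [A, D, C are collinear ∩ FC ⟂ AD]
2. C_y = 41/13  [A, D, C are collinear ∩ FC ⟂ AD]
   → C = (-81/13, 41/13)
3. E_x = 12/5  [E divides BA with BE:EA = 2/5:3/5]
4. E_y = -6/5  [E divides BA with BE:EA = 2/5:3/5]
   → E = (12/5, -6/5)

C = (-81/13, 41/13)
E = (12/5, -6/5)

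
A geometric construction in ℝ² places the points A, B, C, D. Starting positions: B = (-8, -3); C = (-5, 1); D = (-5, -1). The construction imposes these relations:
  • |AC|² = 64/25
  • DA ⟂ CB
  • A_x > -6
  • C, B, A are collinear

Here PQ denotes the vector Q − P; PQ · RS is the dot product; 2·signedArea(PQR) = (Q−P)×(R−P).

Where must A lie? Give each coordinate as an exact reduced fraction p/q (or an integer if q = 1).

A = (-149/25, -7/25)

1. A_x = -149/25  [C, B, A are collinear ∩ DA ⟂ CB]
2. A_y = -7/25  [C, B, A are collinear ∩ DA ⟂ CB]
   → A = (-149/25, -7/25)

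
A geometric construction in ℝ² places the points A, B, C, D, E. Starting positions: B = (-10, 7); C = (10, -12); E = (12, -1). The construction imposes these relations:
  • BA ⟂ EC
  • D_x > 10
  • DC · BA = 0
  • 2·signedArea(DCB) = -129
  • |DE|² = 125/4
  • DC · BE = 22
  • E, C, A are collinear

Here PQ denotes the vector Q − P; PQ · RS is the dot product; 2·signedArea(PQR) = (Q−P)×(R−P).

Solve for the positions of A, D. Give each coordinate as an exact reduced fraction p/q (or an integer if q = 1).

1. A_x = 1588/125  [E, C, A are collinear ∩ BA ⟂ EC]
2. A_y = 359/125  [E, C, A are collinear ∩ BA ⟂ EC]
   → A = (1588/125, 359/125)
3. D_x = 11  [DC · BA = 0 ∩ 2·signedArea(DCB) = -129]
4. D_y = -13/2  [DC · BA = 0 ∩ 2·signedArea(DCB) = -129]
   → D = (11, -13/2)

A = (1588/125, 359/125)
D = (11, -13/2)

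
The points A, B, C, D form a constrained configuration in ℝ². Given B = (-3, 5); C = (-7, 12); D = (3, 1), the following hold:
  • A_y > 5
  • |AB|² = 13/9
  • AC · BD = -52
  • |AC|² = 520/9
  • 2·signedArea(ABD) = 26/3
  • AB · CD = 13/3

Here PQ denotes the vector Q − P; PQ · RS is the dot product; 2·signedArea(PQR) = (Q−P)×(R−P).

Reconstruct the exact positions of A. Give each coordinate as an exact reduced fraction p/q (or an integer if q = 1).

A = (-7/3, 6)

1. A_x = -7/3  [2·signedArea(ABD) = 26/3 ∩ AB · CD = 13/3]
2. A_y = 6  [2·signedArea(ABD) = 26/3 ∩ AB · CD = 13/3]
   → A = (-7/3, 6)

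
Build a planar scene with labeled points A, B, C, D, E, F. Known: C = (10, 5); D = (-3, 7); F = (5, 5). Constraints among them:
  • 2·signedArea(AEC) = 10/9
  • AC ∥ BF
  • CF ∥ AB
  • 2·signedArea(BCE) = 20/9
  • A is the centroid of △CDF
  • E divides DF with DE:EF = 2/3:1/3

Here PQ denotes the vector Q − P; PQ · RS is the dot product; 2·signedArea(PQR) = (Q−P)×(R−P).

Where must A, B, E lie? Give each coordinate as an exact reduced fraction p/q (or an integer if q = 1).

1. A_x = 4  [A is the centroid of △CDF]
2. A_y = 17/3  [A is the centroid of △CDF]
   → A = (4, 17/3)
3. B_x = -1  [AC ∥ BF ∩ CF ∥ AB]
4. B_y = 17/3  [AC ∥ BF ∩ CF ∥ AB]
   → B = (-1, 17/3)
5. E_x = 7/3  [E divides DF with DE:EF = 2/3:1/3]
6. E_y = 17/3  [E divides DF with DE:EF = 2/3:1/3]
   → E = (7/3, 17/3)

A = (4, 17/3)
B = (-1, 17/3)
E = (7/3, 17/3)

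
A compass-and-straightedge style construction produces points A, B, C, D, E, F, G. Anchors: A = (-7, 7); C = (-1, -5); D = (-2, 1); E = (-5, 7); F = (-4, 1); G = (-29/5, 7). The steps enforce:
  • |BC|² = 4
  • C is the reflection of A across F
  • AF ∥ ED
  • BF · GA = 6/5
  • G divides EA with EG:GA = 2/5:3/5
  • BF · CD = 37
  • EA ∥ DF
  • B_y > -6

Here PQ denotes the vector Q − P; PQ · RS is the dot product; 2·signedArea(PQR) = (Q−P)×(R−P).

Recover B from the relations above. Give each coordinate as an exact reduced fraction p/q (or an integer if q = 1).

1. B_x = -3  [BF · GA = 6/5 ∩ BF · CD = 37]
2. B_y = -5  [BF · GA = 6/5 ∩ BF · CD = 37]
   → B = (-3, -5)

B = (-3, -5)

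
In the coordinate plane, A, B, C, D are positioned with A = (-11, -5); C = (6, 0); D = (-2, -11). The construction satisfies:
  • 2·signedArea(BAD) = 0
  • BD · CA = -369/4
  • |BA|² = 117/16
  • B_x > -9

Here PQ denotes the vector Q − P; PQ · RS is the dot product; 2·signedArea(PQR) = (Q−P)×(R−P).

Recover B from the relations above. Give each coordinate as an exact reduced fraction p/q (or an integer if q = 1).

1. B_x = -35/4  [2·signedArea(BAD) = 0 ∩ BD · CA = -369/4]
2. B_y = -13/2  [2·signedArea(BAD) = 0 ∩ BD · CA = -369/4]
   → B = (-35/4, -13/2)

B = (-35/4, -13/2)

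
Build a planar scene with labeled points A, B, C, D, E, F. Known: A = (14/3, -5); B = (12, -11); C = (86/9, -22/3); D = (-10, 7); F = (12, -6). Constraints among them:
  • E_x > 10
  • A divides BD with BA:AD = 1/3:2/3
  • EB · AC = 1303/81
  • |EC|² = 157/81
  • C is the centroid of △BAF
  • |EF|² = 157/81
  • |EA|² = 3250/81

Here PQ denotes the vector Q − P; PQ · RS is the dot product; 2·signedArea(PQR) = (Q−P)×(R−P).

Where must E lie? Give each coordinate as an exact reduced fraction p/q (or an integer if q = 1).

1. E_x = 97/9  [line -44/9·x + 7/3·y + 5528/81 = 0 ∩ |EC|² = 157/81]
2. E_y = -20/3  [line -44/9·x + 7/3·y + 5528/81 = 0 ∩ |EC|² = 157/81]
   → E = (97/9, -20/3)

E = (97/9, -20/3)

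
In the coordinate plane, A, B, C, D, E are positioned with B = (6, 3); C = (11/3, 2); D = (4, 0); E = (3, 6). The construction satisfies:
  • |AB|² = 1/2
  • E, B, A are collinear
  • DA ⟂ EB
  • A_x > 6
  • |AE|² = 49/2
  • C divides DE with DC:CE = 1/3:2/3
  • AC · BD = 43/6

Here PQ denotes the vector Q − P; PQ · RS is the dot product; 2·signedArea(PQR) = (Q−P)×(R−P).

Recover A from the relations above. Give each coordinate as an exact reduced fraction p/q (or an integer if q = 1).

A = (13/2, 5/2)

1. A_x = 13/2  [E, B, A are collinear ∩ DA ⟂ EB]
2. A_y = 5/2  [E, B, A are collinear ∩ DA ⟂ EB]
   → A = (13/2, 5/2)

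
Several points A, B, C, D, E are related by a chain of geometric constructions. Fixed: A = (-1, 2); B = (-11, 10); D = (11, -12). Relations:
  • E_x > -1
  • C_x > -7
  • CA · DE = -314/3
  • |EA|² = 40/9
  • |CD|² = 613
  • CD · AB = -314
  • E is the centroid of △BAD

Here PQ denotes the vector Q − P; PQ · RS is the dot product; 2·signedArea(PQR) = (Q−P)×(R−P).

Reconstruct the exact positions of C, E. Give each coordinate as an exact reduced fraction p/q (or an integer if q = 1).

C = (-6, 6)
E = (-1/3, 0)

1. C_x = -6  [line 10·x + -8·y + 108 = 0 ∩ |CD|² = 613]
2. C_y = 6  [line 10·x + -8·y + 108 = 0 ∩ |CD|² = 613]
   → C = (-6, 6)
3. E_x = -1/3  [CA · DE = -314/3 ∩ E is the centroid of △BAD]
4. E_y = 0  [CA · DE = -314/3 ∩ E is the centroid of △BAD]
   → E = (-1/3, 0)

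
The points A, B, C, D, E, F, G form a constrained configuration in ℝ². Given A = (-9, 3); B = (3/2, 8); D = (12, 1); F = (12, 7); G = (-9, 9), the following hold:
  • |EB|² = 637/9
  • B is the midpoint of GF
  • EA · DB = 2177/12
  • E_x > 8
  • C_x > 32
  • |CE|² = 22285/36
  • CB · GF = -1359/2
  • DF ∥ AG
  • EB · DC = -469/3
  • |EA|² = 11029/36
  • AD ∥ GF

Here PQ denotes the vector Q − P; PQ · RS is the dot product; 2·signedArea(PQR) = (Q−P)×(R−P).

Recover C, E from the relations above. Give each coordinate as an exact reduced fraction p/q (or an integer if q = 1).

C = (33, -1)
E = (17/2, 10/3)

1. E_x = 17/2  [line 21/2·x + -7·y + -791/12 = 0 ∩ |EA|² = 11029/36]
2. E_y = 10/3  [line 21/2·x + -7·y + -791/12 = 0 ∩ |EA|² = 11029/36]
   → E = (17/2, 10/3)
3. C_x = 33  [CB · GF = -1359/2 ∩ EB · DC = -469/3]
4. C_y = -1  [CB · GF = -1359/2 ∩ EB · DC = -469/3]
   → C = (33, -1)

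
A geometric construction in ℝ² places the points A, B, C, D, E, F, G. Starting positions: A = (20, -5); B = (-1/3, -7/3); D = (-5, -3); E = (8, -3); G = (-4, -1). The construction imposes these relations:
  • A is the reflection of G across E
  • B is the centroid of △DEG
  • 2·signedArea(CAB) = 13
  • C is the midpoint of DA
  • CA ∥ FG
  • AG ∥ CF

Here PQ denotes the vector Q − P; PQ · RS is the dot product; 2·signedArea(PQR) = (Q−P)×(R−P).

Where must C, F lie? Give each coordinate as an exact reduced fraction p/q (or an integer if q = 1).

1. C_x = 15/2  [C is the midpoint of DA]
2. C_y = -4  [C is the midpoint of DA]
   → C = (15/2, -4)
3. F_x = -33/2  [CA ∥ FG ∩ AG ∥ CF]
4. F_y = 0  [CA ∥ FG ∩ AG ∥ CF]
   → F = (-33/2, 0)

C = (15/2, -4)
F = (-33/2, 0)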